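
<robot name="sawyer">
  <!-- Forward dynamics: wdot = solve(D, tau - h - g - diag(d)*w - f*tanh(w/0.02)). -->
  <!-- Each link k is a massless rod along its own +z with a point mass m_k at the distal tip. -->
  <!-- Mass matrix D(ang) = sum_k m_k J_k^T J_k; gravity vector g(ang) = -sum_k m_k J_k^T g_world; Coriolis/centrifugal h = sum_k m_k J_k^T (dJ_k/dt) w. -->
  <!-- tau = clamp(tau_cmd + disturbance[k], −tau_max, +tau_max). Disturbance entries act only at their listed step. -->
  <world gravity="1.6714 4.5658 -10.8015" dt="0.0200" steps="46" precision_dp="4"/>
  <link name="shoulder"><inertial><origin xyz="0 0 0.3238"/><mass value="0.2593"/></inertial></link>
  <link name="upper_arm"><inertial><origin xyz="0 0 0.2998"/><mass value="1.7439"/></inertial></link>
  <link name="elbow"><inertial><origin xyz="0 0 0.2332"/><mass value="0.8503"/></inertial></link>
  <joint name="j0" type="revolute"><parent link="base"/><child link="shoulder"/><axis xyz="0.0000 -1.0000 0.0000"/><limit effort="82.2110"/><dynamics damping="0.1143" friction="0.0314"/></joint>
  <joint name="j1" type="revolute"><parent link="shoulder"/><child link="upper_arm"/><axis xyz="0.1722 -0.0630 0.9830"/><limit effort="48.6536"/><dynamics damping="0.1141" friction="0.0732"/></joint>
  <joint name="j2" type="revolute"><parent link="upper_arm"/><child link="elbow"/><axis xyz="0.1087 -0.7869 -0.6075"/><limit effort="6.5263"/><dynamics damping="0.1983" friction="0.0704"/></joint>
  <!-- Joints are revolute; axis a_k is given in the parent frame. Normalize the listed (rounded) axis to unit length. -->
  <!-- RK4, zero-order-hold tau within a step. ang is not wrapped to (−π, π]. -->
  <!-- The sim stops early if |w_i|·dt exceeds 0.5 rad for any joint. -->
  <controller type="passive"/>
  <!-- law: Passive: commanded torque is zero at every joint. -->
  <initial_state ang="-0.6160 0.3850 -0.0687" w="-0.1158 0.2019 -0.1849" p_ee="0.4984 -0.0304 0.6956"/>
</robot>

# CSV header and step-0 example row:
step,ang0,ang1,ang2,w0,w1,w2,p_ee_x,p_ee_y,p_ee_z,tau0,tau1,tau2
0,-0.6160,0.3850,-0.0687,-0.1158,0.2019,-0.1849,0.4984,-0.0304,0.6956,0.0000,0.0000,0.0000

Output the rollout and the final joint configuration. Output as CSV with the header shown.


step,ang0,ang1,ang2,w0,w1,w2,p_ee_x,p_ee_y,p_ee_z,tau0,tau1,tau2
1,-0.6208,0.3758,-0.0685,-0.3561,-0.9772,0.1050,0.5018,-0.0296,0.6932,0.0000,0.0000,0.0000
2,-0.6301,0.3479,-0.0658,-0.5732,-1.7803,0.1556,0.5081,-0.0274,0.6888,0.0000,0.0000,0.0000
3,-0.6437,0.3056,-0.0626,-0.7820,-2.4260,0.1568,0.5174,-0.0240,0.6821,0.0000,0.0000,0.0000
4,-0.6614,0.2515,-0.0596,-0.9857,-2.9759,0.1459,0.5296,-0.0195,0.6729,0.0000,0.0000,0.0000
5,-0.6831,0.1869,-0.0567,-1.1867,-3.4669,0.1459,0.5446,-0.0141,0.6610,0.0000,0.0000,0.0000
6,-0.7088,0.1130,-0.0536,-1.3873,-3.9171,0.1717,0.5624,-0.0080,0.6461,0.0000,0.0000,0.0000
7,-0.7386,0.0305,-0.0496,-1.5899,-4.3299,0.2345,0.5827,-0.0011,0.6280,0.0000,0.0000,0.0000
8,-0.7725,-0.0598,-0.0439,-1.7975,-4.6939,0.3439,0.6052,0.0062,0.6063,0.0000,0.0000,0.0000
9,-0.8106,-0.1567,-0.0355,-2.0144,-4.9814,0.5079,0.6295,0.0139,0.5808,0.0000,0.0000,0.0000
10,-0.8531,-0.2583,-0.0232,-2.2466,-5.1457,0.7321,0.6553,0.0219,0.5511,0.0000,0.0000,0.0000
11,-0.9006,-0.3613,-0.0058,-2.5014,-5.1242,1.0145,0.6822,0.0301,0.5168,0.0000,0.0000,0.0000
12,-0.9534,-0.4616,0.0177,-2.7858,-4.8577,1.3392,0.7095,0.0385,0.4776,0.0000,0.0000,0.0000
13,-1.0122,-0.5539,0.0478,-3.1028,-4.3319,1.6707,0.7365,0.0470,0.4331,0.0000,0.0000,0.0000
14,-1.0777,-0.6336,0.0842,-3.4464,-3.6178,1.9569,0.7627,0.0555,0.3829,0.0000,0.0000,0.0000
15,-1.1502,-0.6983,0.1254,-3.8027,-2.8536,2.1459,0.7870,0.0641,0.3265,0.0000,0.0000,0.0000
16,-1.2298,-0.7483,0.1692,-4.1575,-2.1635,2.2027,0.8086,0.0724,0.2637,0.0000,0.0000,0.0000
17,-1.3164,-0.7857,0.2126,-4.5026,-1.6004,2.1134,0.8262,0.0802,0.1942,0.0000,0.0000,0.0000
18,-1.4098,-0.8131,0.2527,-4.8355,-1.1549,1.8779,0.8386,0.0872,0.1181,0.0000,0.0000,0.0000
19,-1.5097,-0.8324,0.2868,-5.1566,-0.7880,1.5051,0.8443,0.0931,0.0356,0.0000,0.0000,0.0000
20,-1.6160,-0.8448,0.3121,-5.4664,-0.4537,1.0119,0.8420,0.0974,-0.0526,0.0000,0.0000,0.0000
21,-1.7283,-0.8505,0.3266,-5.7643,-0.1081,0.4252,0.8302,0.0997,-0.1455,0.0000,0.0000,0.0000
22,-1.8463,-0.8500,0.3285,-6.0265,0.1065,-0.2410,0.8073,0.1000,-0.2420,0.0000,0.0000,0.0000
23,-1.9693,-0.8458,0.3176,-6.2718,0.3432,-0.8407,0.7718,0.0982,-0.3401,0.0000,0.0000,0.0000
24,-2.0971,-0.8353,0.2951,-6.5043,0.7213,-1.3986,0.7225,0.0944,-0.4375,0.0000,0.0000,0.0000
25,-2.2293,-0.8162,0.2623,-6.7147,1.2014,-1.8707,0.6588,0.0887,-0.5313,0.0000,0.0000,0.0000
26,-2.3655,-0.7870,0.2211,-6.8925,1.7144,-2.2178,0.5806,0.0813,-0.6186,0.0000,0.0000,0.0000
27,-2.5048,-0.7481,0.1746,-7.0282,2.1644,-2.4119,0.4885,0.0730,-0.6960,0.0000,0.0000,0.0000
28,-2.6463,-0.7016,0.1258,-7.1164,2.4510,-2.4387,0.3841,0.0643,-0.7606,0.0000,0.0000,0.0000
29,-2.7891,-0.6516,0.0782,-7.1568,2.5011,-2.2978,0.2698,0.0562,-0.8096,0.0000,0.0000,0.0000
30,-2.9323,-0.6033,0.0349,-7.1532,2.2911,-2.0056,0.1488,0.0492,-0.8411,0.0000,0.0000,0.0000
31,-3.0749,-0.5615,-0.0013,-7.1093,1.8546,-1.5997,0.0250,0.0437,-0.8543,0.0000,0.0000,0.0000
32,-3.2164,-0.5301,-0.0287,-7.0269,1.2706,-1.1382,-0.0980,0.0399,-0.8492,0.0000,0.0000,0.0000
33,-3.3558,-0.5110,-0.0469,-6.9056,0.6344,-0.6867,-0.2168,0.0377,-0.8270,0.0000,0.0000,0.0000
34,-3.4923,-0.5045,-0.0566,-6.7454,0.0318,-0.3001,-0.3285,0.0367,-0.7893,0.0000,0.0000,0.0000
35,-3.6254,-0.5079,-0.0595,-6.5657,-0.2515,0.0080,-0.4310,0.0367,-0.7383,0.0000,0.0000,0.0000
36,-3.7546,-0.5140,-0.0584,-6.3417,-0.3835,0.0734,-0.5226,0.0371,-0.6765,0.0000,0.0000,0.0000
37,-3.8788,-0.5237,-0.0570,-6.0766,-0.5955,0.0579,-0.6027,0.0377,-0.6061,0.0000,0.0000,0.0000
38,-3.9975,-0.5381,-0.0564,-5.7831,-0.8464,0.0117,-0.6707,0.0385,-0.5298,0.0000,0.0000,0.0000
39,-4.1100,-0.5576,-0.0564,-5.4749,-1.0975,0.0032,-0.7266,0.0395,-0.4498,0.0000,0.0000,0.0000
40,-4.2163,-0.5822,-0.0566,-5.1523,-1.3519,-0.0057,-0.7709,0.0407,-0.3685,0.0000,0.0000,0.0000
41,-4.3161,-0.6117,-0.0567,-4.8209,-1.5966,-0.0075,-0.8044,0.0421,-0.2877,0.0000,0.0000,0.0000
42,-4.4091,-0.6459,-0.0568,-4.4843,-1.8234,-0.0101,-0.8281,0.0437,-0.2091,0.0000,0.0000,0.0000
43,-4.4955,-0.6842,-0.0567,-4.1480,-2.0151,-0.0014,-0.8432,0.0453,-0.1340,0.0000,0.0000,0.0000
44,-4.5751,-0.7259,-0.0565,-3.8151,-2.1617,0.0118,-0.8512,0.0470,-0.0632,0.0000,0.0000,0.0000
45,-4.6481,-0.7702,-0.0561,-3.4888,-2.2512,0.0279,-0.8533,0.0487,0.0026,0.0000,0.0000,0.0000
46,-4.7147,-0.8156,-0.0553,-3.1735,-2.2702,0.0630,-0.8506,0.0502,0.0630,,,
# final ang (rad): -4.7147 -0.8156 -0.0553


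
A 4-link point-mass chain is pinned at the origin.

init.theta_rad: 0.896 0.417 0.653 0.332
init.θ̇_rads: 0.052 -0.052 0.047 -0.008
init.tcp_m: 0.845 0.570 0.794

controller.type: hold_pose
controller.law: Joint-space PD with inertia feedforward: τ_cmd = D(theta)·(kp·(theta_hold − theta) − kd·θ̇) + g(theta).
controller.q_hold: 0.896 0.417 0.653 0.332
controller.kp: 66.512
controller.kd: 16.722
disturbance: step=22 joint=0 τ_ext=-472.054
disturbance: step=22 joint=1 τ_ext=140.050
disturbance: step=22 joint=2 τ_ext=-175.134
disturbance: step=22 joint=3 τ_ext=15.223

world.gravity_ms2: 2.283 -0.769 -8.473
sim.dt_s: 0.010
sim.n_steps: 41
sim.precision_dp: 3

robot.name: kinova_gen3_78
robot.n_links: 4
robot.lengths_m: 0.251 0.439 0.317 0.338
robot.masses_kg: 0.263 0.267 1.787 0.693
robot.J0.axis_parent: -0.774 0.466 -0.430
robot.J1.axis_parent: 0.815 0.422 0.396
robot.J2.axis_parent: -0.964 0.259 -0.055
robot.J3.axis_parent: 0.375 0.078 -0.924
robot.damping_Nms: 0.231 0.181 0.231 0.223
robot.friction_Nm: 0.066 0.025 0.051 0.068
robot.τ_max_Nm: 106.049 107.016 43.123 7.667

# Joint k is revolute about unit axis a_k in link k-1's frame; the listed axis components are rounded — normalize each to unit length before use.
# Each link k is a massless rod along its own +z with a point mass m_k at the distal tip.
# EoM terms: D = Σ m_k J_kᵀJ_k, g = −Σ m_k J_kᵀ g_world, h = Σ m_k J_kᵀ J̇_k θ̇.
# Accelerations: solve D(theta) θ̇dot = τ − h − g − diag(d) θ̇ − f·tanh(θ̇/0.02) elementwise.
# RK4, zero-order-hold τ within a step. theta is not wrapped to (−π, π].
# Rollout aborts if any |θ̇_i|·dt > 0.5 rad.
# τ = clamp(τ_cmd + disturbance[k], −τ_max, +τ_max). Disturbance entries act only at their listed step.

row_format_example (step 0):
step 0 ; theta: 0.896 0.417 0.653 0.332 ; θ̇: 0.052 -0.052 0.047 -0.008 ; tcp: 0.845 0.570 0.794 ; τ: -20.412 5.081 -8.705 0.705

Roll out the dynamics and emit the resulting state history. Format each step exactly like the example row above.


step 1 ; theta: 0.896 0.417 0.653 0.332 ; θ̇: 0.045 -0.045 0.030 -0.034 ; tcp: 0.845 0.571 0.793 ; τ: -20.034 4.828 -8.502 0.684
step 2 ; theta: 0.897 0.416 0.654 0.332 ; θ̇: 0.038 -0.038 0.020 -0.045 ; tcp: 0.845 0.571 0.793 ; τ: -19.701 4.605 -8.325 0.665
step 3 ; theta: 0.897 0.416 0.654 0.332 ; θ̇: 0.031 -0.031 0.014 -0.046 ; tcp: 0.845 0.572 0.792 ; τ: -19.409 4.408 -8.171 0.648
step 4 ; theta: 0.897 0.416 0.654 0.332 ; θ̇: 0.025 -0.025 0.009 -0.044 ; tcp: 0.845 0.572 0.792 ; τ: -19.152 4.235 -8.037 0.633
step 5 ; theta: 0.898 0.415 0.654 0.332 ; θ̇: 0.020 -0.020 0.006 -0.042 ; tcp: 0.846 0.572 0.791 ; τ: -18.927 4.082 -7.919 0.621
step 6 ; theta: 0.898 0.415 0.655 0.332 ; θ̇: 0.015 -0.016 0.003 -0.041 ; tcp: 0.846 0.572 0.791 ; τ: -18.731 3.948 -7.817 0.609
step 7 ; theta: 0.898 0.415 0.655 0.332 ; θ̇: 0.011 -0.012 0.001 -0.040 ; tcp: 0.846 0.573 0.791 ; τ: -18.560 3.831 -7.728 0.600
step 8 ; theta: 0.898 0.415 0.655 0.332 ; θ̇: 0.008 -0.008 -0.001 -0.039 ; tcp: 0.846 0.573 0.791 ; τ: -18.412 3.728 -7.650 0.591
step 9 ; theta: 0.898 0.415 0.655 0.332 ; θ̇: 0.006 -0.006 -0.004 -0.039 ; tcp: 0.846 0.573 0.791 ; τ: -18.283 3.638 -7.582 0.584
step 10 ; theta: 0.898 0.415 0.655 0.332 ; θ̇: 0.004 -0.003 -0.005 -0.039 ; tcp: 0.846 0.573 0.791 ; τ: -18.171 3.560 -7.523 0.577
step 11 ; theta: 0.898 0.415 0.655 0.332 ; θ̇: 0.002 -0.001 -0.007 -0.038 ; tcp: 0.846 0.573 0.791 ; τ: -18.075 3.491 -7.472 0.571
step 12 ; theta: 0.898 0.415 0.655 0.333 ; θ̇: 0.000 0.000 -0.008 -0.038 ; tcp: 0.846 0.573 0.791 ; τ: -17.991 3.432 -7.427 0.567
step 13 ; theta: 0.898 0.415 0.655 0.333 ; θ̇: -0.001 0.001 -0.010 -0.038 ; tcp: 0.846 0.573 0.791 ; τ: -17.919 3.380 -7.389 0.562
step 14 ; theta: 0.898 0.415 0.655 0.333 ; θ̇: -0.002 0.003 -0.011 -0.037 ; tcp: 0.846 0.573 0.791 ; τ: -17.856 3.335 -7.355 0.559
step 15 ; theta: 0.898 0.415 0.655 0.333 ; θ̇: -0.003 0.003 -0.011 -0.037 ; tcp: 0.846 0.573 0.791 ; τ: -17.802 3.295 -7.327 0.555
step 16 ; theta: 0.898 0.415 0.655 0.333 ; θ̇: -0.003 0.004 -0.012 -0.037 ; tcp: 0.846 0.573 0.791 ; τ: -17.756 3.261 -7.302 0.553
step 17 ; theta: 0.898 0.415 0.655 0.333 ; θ̇: -0.004 0.005 -0.013 -0.037 ; tcp: 0.846 0.573 0.791 ; τ: -17.716 3.232 -7.280 0.550
step 18 ; theta: 0.898 0.415 0.655 0.333 ; θ̇: -0.004 0.005 -0.013 -0.037 ; tcp: 0.846 0.572 0.791 ; τ: -17.681 3.206 -7.262 0.548
step 19 ; theta: 0.898 0.415 0.655 0.333 ; θ̇: -0.004 0.005 -0.013 -0.037 ; tcp: 0.846 0.572 0.791 ; τ: -17.651 3.184 -7.246 0.547
step 20 ; theta: 0.898 0.415 0.655 0.333 ; θ̇: -0.004 0.006 -0.013 -0.037 ; tcp: 0.846 0.572 0.791 ; τ: -17.626 3.165 -7.233 0.545
step 21 ; theta: 0.898 0.415 0.655 0.333 ; θ̇: -0.004 0.006 -0.014 -0.037 ; tcp: 0.846 0.572 0.791 ; τ: -17.604 3.148 -7.221 0.544
step 22 ; theta: 0.898 0.415 0.655 0.333 ; θ̇: -0.005 0.006 -0.014 -0.037 ; tcp: 0.846 0.572 0.791 ; τ: -106.049 107.016 -43.123 7.667
step 23 ; theta: 0.891 0.424 0.677 0.383 ; θ̇: -1.164 1.736 4.134 8.736 ; tcp: 0.844 0.567 0.792 ; τ: -2.433 -14.621 -0.995 -0.454
step 24 ; theta: 0.882 0.439 0.709 0.439 ; θ̇: -0.792 1.346 2.499 3.233 ; tcp: 0.842 0.560 0.793 ; τ: -4.259 -12.297 -1.678 -0.060
step 25 ; theta: 0.875 0.451 0.730 0.459 ; θ̇: -0.581 1.053 1.641 0.983 ; tcp: 0.840 0.555 0.793 ; τ: -5.882 -10.293 -2.292 0.121
step 26 ; theta: 0.870 0.461 0.743 0.464 ; θ̇: -0.437 0.824 1.130 0.075 ; tcp: 0.839 0.551 0.793 ; τ: -7.325 -8.560 -2.850 0.213
step 27 ; theta: 0.866 0.468 0.753 0.463 ; θ̇: -0.331 0.641 0.812 -0.142 ; tcp: 0.838 0.548 0.793 ; τ: -8.603 -7.055 -3.354 0.258
step 28 ; theta: 0.863 0.474 0.760 0.462 ; θ̇: -0.248 0.491 0.593 -0.096 ; tcp: 0.837 0.546 0.793 ; τ: -9.729 -5.745 -3.807 0.285
step 29 ; theta: 0.861 0.478 0.765 0.461 ; θ̇: -0.180 0.365 0.416 -0.052 ; tcp: 0.837 0.544 0.794 ; τ: -10.721 -4.603 -4.212 0.310
step 30 ; theta: 0.860 0.481 0.768 0.461 ; θ̇: -0.123 0.258 0.270 -0.026 ; tcp: 0.836 0.543 0.794 ; τ: -11.592 -3.608 -4.574 0.335
step 31 ; theta: 0.859 0.483 0.770 0.460 ; θ̇: -0.076 0.168 0.145 -0.037 ; tcp: 0.836 0.542 0.794 ; τ: -12.359 -2.739 -4.896 0.360
step 32 ; theta: 0.858 0.485 0.771 0.460 ; θ̇: -0.036 0.093 0.041 -0.063 ; tcp: 0.836 0.541 0.794 ; τ: -13.032 -1.981 -5.183 0.385
step 33 ; theta: 0.858 0.485 0.771 0.460 ; θ̇: -0.005 0.032 -0.033 -0.042 ; tcp: 0.836 0.540 0.795 ; τ: -13.619 -1.319 -5.444 0.405
step 34 ; theta: 0.858 0.485 0.771 0.460 ; θ̇: 0.018 -0.015 -0.091 -0.070 ; tcp: 0.836 0.540 0.795 ; τ: -14.124 -0.744 -5.686 0.428
step 35 ; theta: 0.858 0.485 0.770 0.459 ; θ̇: 0.036 -0.053 -0.130 -0.064 ; tcp: 0.836 0.540 0.795 ; τ: -14.559 -0.245 -5.899 0.447
step 36 ; theta: 0.859 0.484 0.768 0.459 ; θ̇: 0.050 -0.084 -0.163 -0.067 ; tcp: 0.836 0.540 0.795 ; τ: -14.939 0.190 -6.088 0.465
step 37 ; theta: 0.859 0.483 0.767 0.459 ; θ̇: 0.061 -0.109 -0.187 -0.066 ; tcp: 0.836 0.541 0.795 ; τ: -15.272 0.571 -6.253 0.480
step 38 ; theta: 0.860 0.482 0.765 0.459 ; θ̇: 0.070 -0.129 -0.206 -0.066 ; tcp: 0.837 0.541 0.796 ; τ: -15.563 0.904 -6.399 0.494
step 39 ; theta: 0.861 0.481 0.763 0.458 ; θ̇: 0.077 -0.145 -0.220 -0.065 ; tcp: 0.837 0.541 0.796 ; τ: -15.818 1.196 -6.527 0.506
step 40 ; theta: 0.861 0.479 0.761 0.458 ; θ̇: 0.082 -0.157 -0.230 -0.065 ; tcp: 0.837 0.542 0.796 ; τ: -16.041 1.451 -6.639 0.516
step 41 ; theta: 0.862 0.478 0.758 0.458 ; θ̇: 0.086 -0.165 -0.236 -0.065 ; tcp: 0.837 0.543 0.796


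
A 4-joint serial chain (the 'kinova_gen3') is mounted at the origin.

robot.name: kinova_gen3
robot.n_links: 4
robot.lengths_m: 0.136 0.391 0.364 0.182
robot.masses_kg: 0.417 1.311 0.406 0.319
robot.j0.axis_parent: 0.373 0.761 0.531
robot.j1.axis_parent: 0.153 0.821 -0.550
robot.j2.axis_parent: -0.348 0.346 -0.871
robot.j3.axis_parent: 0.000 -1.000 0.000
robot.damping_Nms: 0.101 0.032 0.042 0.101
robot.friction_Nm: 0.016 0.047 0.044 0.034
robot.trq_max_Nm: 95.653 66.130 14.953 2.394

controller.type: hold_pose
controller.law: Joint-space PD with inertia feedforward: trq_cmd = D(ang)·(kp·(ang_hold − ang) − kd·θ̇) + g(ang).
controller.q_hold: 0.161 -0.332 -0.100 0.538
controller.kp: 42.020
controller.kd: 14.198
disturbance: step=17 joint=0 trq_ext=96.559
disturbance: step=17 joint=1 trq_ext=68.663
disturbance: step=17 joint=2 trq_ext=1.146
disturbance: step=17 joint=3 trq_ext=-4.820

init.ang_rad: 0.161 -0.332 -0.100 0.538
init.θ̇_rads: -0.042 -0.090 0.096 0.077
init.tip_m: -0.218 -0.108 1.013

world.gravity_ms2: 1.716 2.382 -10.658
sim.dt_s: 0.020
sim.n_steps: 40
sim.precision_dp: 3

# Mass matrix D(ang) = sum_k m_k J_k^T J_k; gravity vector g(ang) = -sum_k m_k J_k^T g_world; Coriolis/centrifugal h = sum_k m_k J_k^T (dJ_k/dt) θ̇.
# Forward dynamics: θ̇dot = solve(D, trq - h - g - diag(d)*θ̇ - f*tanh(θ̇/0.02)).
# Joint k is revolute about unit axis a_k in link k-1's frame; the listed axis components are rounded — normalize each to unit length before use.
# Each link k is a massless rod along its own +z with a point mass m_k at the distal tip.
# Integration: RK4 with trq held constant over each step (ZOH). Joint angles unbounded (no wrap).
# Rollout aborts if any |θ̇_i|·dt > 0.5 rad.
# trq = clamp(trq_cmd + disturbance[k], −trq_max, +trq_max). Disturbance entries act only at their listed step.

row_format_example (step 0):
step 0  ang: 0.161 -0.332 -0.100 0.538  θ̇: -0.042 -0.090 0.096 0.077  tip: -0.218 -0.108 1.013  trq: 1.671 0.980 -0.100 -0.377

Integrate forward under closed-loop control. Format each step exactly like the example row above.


step 1  ang: 0.160 -0.333 -0.099 0.538  θ̇: -0.052 -0.034 -0.001 0.019  tip: -0.220 -0.108 1.012  trq: 1.403 0.781 -0.092 -0.360
step 2  ang: 0.159 -0.334 -0.100 0.538  θ̇: -0.038 -0.020 -0.002 0.019  tip: -0.221 -0.107 1.012  trq: 1.192 0.628 -0.095 -0.349
step 3  ang: 0.158 -0.334 -0.100 0.538  θ̇: -0.025 -0.012 0.001 0.018  tip: -0.222 -0.107 1.012  trq: 1.026 0.510 -0.097 -0.341
step 4  ang: 0.158 -0.334 -0.100 0.538  θ̇: -0.015 -0.008 0.004 0.017  tip: -0.222 -0.107 1.012  trq: 0.895 0.419 -0.098 -0.334
step 5  ang: 0.157 -0.334 -0.101 0.538  θ̇: -0.007 -0.005 0.006 0.016  tip: -0.223 -0.107 1.012  trq: 0.794 0.349 -0.098 -0.329
step 6  ang: 0.157 -0.334 -0.101 0.538  θ̇: -0.001 -0.003 0.008 0.016  tip: -0.223 -0.107 1.012  trq: 0.715 0.296 -0.098 -0.325
step 7  ang: 0.157 -0.334 -0.101 0.538  θ̇: 0.003 -0.001 0.009 0.016  tip: -0.223 -0.107 1.012  trq: 0.654 0.254 -0.098 -0.322
step 8  ang: 0.157 -0.334 -0.101 0.538  θ̇: 0.006 -0.001 0.010 0.016  tip: -0.223 -0.107 1.012  trq: 0.607 0.222 -0.098 -0.320
step 9  ang: 0.157 -0.334 -0.101 0.538  θ̇: 0.009 -0.000 0.011 0.016  tip: -0.223 -0.107 1.012  trq: 0.570 0.197 -0.098 -0.318
step 10  ang: 0.157 -0.334 -0.101 0.538  θ̇: 0.010 0.000 0.012 0.016  tip: -0.223 -0.107 1.012  trq: 0.542 0.178 -0.098 -0.317
step 11  ang: 0.157 -0.333 -0.101 0.537  θ̇: 0.011 0.000 0.012 0.016  tip: -0.222 -0.107 1.012  trq: 0.519 0.163 -0.097 -0.316
step 12  ang: 0.158 -0.333 -0.101 0.537  θ̇: 0.012 0.000 0.012 0.016  tip: -0.222 -0.107 1.012  trq: 0.502 0.151 -0.097 -0.315
step 13  ang: 0.158 -0.333 -0.102 0.537  θ̇: 0.012 0.000 0.013 0.016  tip: -0.222 -0.107 1.012  trq: 0.488 0.142 -0.097 -0.314
step 14  ang: 0.158 -0.333 -0.102 0.537  θ̇: 0.012 0.000 0.013 0.016  tip: -0.222 -0.107 1.012  trq: 0.477 0.135 -0.097 -0.314
step 15  ang: 0.158 -0.333 -0.102 0.537  θ̇: 0.012 0.000 0.013 0.017  tip: -0.221 -0.107 1.012  trq: 0.469 0.129 -0.097 -0.313
step 16  ang: 0.158 -0.333 -0.102 0.537  θ̇: 0.012 0.000 0.013 0.017  tip: -0.221 -0.107 1.012  trq: 0.462 0.124 -0.097 -0.313
step 17  ang: 0.158 -0.333 -0.102 0.537  θ̇: 0.011 -0.000 0.013 0.017  tip: -0.221 -0.108 1.012  trq: 95.653 66.130 1.049 -2.394
step 18  ang: 0.180 -0.325 -0.077 0.606  θ̇: 2.123 0.747 2.246 6.397  tip: -0.205 -0.113 1.009  trq: -27.697 -19.414 -0.442 0.366
step 19  ang: 0.215 -0.312 -0.046 0.695  θ̇: 1.434 0.531 1.039 2.855  tip: -0.175 -0.121 1.006  trq: -21.729 -15.304 -0.402 0.289
step 20  ang: 0.239 -0.303 -0.031 0.734  θ̇: 0.939 0.382 0.436 1.131  tip: -0.153 -0.128 1.005  trq: -17.021 -12.043 -0.345 0.192
step 21  ang: 0.254 -0.297 -0.026 0.747  θ̇: 0.579 0.270 0.111 0.281  tip: -0.137 -0.133 1.006  trq: -13.311 -9.459 -0.289 0.091
step 22  ang: 0.263 -0.292 -0.026 0.749  θ̇: 0.330 0.167 -0.024 -0.092  tip: -0.126 -0.136 1.007  trq: -10.389 -7.415 -0.246 -0.006
step 23  ang: 0.268 -0.290 -0.026 0.746  θ̇: 0.171 0.063 -0.015 -0.129  tip: -0.120 -0.138 1.008  trq: -8.088 -5.800 -0.223 -0.104
step 24  ang: 0.270 -0.290 -0.026 0.744  θ̇: 0.045 -0.001 -0.026 -0.141  tip: -0.118 -0.139 1.008  trq: -6.276 -4.529 -0.202 -0.182
step 25  ang: 0.270 -0.290 -0.027 0.741  θ̇: -0.049 -0.043 -0.026 -0.129  tip: -0.118 -0.139 1.008  trq: -4.855 -3.544 -0.191 -0.243
step 26  ang: 0.269 -0.291 -0.027 0.739  θ̇: -0.114 -0.075 -0.022 -0.119  tip: -0.120 -0.138 1.009  trq: -3.740 -2.771 -0.182 -0.291
step 27  ang: 0.266 -0.293 -0.027 0.736  θ̇: -0.160 -0.097 -0.021 -0.113  tip: -0.123 -0.137 1.008  trq: -2.862 -2.162 -0.175 -0.328
step 28  ang: 0.262 -0.295 -0.028 0.734  θ̇: -0.190 -0.111 -0.020 -0.111  tip: -0.127 -0.136 1.008  trq: -2.171 -1.681 -0.169 -0.357
step 29  ang: 0.258 -0.297 -0.028 0.732  θ̇: -0.209 -0.121 -0.019 -0.109  tip: -0.132 -0.135 1.008  trq: -1.627 -1.303 -0.164 -0.378
step 30  ang: 0.254 -0.300 -0.029 0.730  θ̇: -0.219 -0.125 -0.019 -0.107  tip: -0.137 -0.133 1.008  trq: -1.199 -1.006 -0.160 -0.395
step 31  ang: 0.250 -0.302 -0.029 0.728  θ̇: -0.222 -0.126 -0.019 -0.105  tip: -0.142 -0.132 1.007  trq: -0.862 -0.772 -0.157 -0.407
step 32  ang: 0.245 -0.305 -0.029 0.726  θ̇: -0.222 -0.125 -0.019 -0.102  tip: -0.147 -0.130 1.007  trq: -0.596 -0.588 -0.154 -0.417
step 33  ang: 0.241 -0.307 -0.030 0.724  θ̇: -0.217 -0.122 -0.019 -0.099  tip: -0.152 -0.128 1.006  trq: -0.387 -0.445 -0.153 -0.424
step 34  ang: 0.237 -0.310 -0.030 0.722  θ̇: -0.211 -0.117 -0.019 -0.095  tip: -0.158 -0.127 1.006  trq: -0.223 -0.332 -0.151 -0.429
step 35  ang: 0.233 -0.312 -0.030 0.720  θ̇: -0.203 -0.111 -0.018 -0.091  tip: -0.162 -0.125 1.005  trq: -0.093 -0.244 -0.151 -0.432
step 36  ang: 0.229 -0.314 -0.031 0.718  θ̇: -0.194 -0.105 -0.018 -0.087  tip: -0.167 -0.124 1.005  trq: 0.008 -0.176 -0.150 -0.435
step 37  ang: 0.225 -0.316 -0.031 0.716  θ̇: -0.184 -0.098 -0.018 -0.083  tip: -0.171 -0.122 1.005  trq: 0.088 -0.123 -0.150 -0.436
step 38  ang: 0.221 -0.318 -0.031 0.715  θ̇: -0.174 -0.092 -0.018 -0.079  tip: -0.176 -0.121 1.004  trq: 0.151 -0.082 -0.150 -0.437
step 39  ang: 0.218 -0.320 -0.032 0.713  θ̇: -0.164 -0.085 -0.018 -0.076  tip: -0.179 -0.120 1.004  trq: 0.200 -0.050 -0.150 -0.438
step 40  ang: 0.215 -0.321 -0.032 0.712  θ̇: -0.155 -0.078 -0.018 -0.072  tip: -0.183 -0.118 1.003


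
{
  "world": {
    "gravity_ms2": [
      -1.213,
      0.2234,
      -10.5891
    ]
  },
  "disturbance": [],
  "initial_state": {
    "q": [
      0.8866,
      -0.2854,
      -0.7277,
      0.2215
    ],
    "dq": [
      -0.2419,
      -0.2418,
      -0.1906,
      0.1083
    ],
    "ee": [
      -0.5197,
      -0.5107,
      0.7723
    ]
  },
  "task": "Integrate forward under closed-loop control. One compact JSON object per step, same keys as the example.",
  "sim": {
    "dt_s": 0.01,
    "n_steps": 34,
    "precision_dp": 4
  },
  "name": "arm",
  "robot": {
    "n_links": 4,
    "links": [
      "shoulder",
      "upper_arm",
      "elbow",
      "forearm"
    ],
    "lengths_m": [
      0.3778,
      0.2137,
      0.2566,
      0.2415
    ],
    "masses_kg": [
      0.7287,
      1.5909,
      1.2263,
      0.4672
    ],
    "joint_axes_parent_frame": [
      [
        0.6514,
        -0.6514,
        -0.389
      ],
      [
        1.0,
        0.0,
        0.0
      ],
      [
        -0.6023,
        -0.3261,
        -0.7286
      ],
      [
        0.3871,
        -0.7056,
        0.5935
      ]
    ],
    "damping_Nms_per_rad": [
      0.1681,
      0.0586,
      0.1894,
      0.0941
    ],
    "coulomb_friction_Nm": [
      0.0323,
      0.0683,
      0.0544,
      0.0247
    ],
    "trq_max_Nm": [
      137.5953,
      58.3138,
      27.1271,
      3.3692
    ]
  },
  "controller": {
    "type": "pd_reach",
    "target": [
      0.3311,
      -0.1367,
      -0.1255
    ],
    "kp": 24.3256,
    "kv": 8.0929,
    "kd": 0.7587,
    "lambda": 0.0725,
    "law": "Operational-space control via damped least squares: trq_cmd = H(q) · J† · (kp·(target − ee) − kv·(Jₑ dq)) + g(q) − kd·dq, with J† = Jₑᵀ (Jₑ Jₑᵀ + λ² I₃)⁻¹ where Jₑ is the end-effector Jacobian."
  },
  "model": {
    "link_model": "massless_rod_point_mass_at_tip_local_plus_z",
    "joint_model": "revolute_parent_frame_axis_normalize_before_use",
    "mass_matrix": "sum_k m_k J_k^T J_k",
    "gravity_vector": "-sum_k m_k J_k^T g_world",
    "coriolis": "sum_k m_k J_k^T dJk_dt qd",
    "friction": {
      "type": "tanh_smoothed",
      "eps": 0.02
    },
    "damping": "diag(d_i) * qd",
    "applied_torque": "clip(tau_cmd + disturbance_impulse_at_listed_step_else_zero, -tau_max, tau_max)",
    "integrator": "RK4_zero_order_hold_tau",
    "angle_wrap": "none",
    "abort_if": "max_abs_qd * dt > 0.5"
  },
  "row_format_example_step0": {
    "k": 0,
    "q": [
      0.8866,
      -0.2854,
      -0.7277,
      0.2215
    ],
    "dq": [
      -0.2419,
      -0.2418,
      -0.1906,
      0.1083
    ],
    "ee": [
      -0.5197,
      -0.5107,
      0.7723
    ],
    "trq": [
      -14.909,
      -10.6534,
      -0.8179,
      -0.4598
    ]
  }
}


{"k":1,"q":[0.8861,-0.2923,-0.7361,0.226],"dq":[0.1406,-1.1367,-1.4607,0.7767],"ee":[-0.5168,-0.5093,0.7741],"trq":[-14.8798,-9.9261,0.288,-0.9722]}
{"k":2,"q":[0.8888,-0.3064,-0.7541,0.234],"dq":[0.3971,-1.6688,-2.1402,0.816],"ee":[-0.5132,-0.5077,0.7754],"trq":[-13.9994,-9.092,0.7902,-0.9574]}
{"k":3,"q":[0.8938,-0.325,-0.7776,0.2418],"dq":[0.5949,-2.0409,-2.5381,0.7504],"ee":[-0.5091,-0.5056,0.7766],"trq":[-12.9614,-8.2882,0.9978,-0.8625]}
{"k":4,"q":[0.9006,-0.3468,-0.8042,0.2489],"dq":[0.7642,-2.3323,-2.7893,0.6803],"ee":[-0.5048,-0.5031,0.7777],"trq":[-11.9625,-7.5362,1.0483,-0.7718]}
{"k":5,"q":[0.909,-0.3714,-0.833,0.2554],"dq":[0.9202,-2.5791,-2.9594,0.6181],"ee":[-0.5005,-0.5001,0.7787],"trq":[-11.0736,-6.8383,1.0095,-0.6948]}
{"k":6,"q":[0.919,-0.3983,-0.8632,0.2613],"dq":[1.0701,-2.7991,-3.0817,0.5616],"ee":[-0.4963,-0.4966,0.7795],"trq":[-10.3294,-6.1967,0.9172,-0.6292]}
{"k":7,"q":[0.9304,-0.4273,-0.8945,0.2667],"dq":[1.2175,-3.0014,-3.1735,0.5079],"ee":[-0.4923,-0.4926,0.78],"trq":[-9.7503,-5.6156,0.7906,-0.5721]}
{"k":8,"q":[0.9433,-0.4583,-0.9266,0.2715],"dq":[1.3638,-3.1909,-3.2437,0.4553],"ee":[-0.4885,-0.4882,0.7802],"trq":[-9.3476,-5.1003,0.6411,-0.5221]}
{"k":9,"q":[0.9577,-0.4911,-0.9593,0.2758],"dq":[1.509,-3.3699,-3.2966,0.4033],"ee":[-0.4849,-0.4835,0.7801],"trq":[-9.1247,-4.6558,0.4758,-0.4783]}
{"k":10,"q":[0.9735,-0.5256,-0.9925,0.2795],"dq":[1.6527,-3.5397,-3.3341,0.3519],"ee":[-0.4816,-0.4784,0.7795],"trq":[-9.0779,-4.286,0.2995,-0.4408]}
{"k":11,"q":[0.9907,-0.5618,-1.026,0.2828],"dq":[1.7943,-3.701,-3.3572,0.3013],"ee":[-0.4784,-0.473,0.7784],"trq":[-9.1965,-3.9925,0.1163,-0.4094]}
{"k":12,"q":[1.0093,-0.5996,-1.0596,0.2856],"dq":[1.9328,-3.8544,-3.366,0.2519],"ee":[-0.4754,-0.4674,0.7768],"trq":[-9.4641,-3.7751,-0.0703,-0.3843]}
{"k":13,"q":[1.0293,-0.6388,-1.0933,0.2879],"dq":[2.0676,-4.0004,-3.3607,0.2041],"ee":[-0.4726,-0.4615,0.7748],"trq":[-9.8602,-3.6312,-0.2571,-0.3654]}
{"k":14,"q":[1.0506,-0.6795,-1.1268,0.2897],"dq":[2.1979,-4.1393,-3.3413,0.1581],"ee":[-0.4699,-0.4555,0.7721],"trq":[-10.3608,-3.5561,-0.441,-0.3527]}
{"k":15,"q":[1.0732,-0.7216,-1.16,0.2911],"dq":[2.323,-4.2719,-3.3078,0.114],"ee":[-0.4673,-0.4494,0.7689],"trq":[-10.9409,-3.5434,-0.6191,-0.346]}
{"k":16,"q":[1.0971,-0.7649,-1.1929,0.292],"dq":[2.4426,-4.3986,-3.2604,0.0721],"ee":[-0.4648,-0.4431,0.7651],"trq":[-11.575,-3.5855,-0.7888,-0.3448]}
{"k":17,"q":[1.1221,-0.8095,-1.2252,0.2925],"dq":[2.5564,-4.5202,-3.1994,0.0327],"ee":[-0.4624,-0.4367,0.7608],"trq":[-12.2392,-3.6737,-0.9478,-0.3493]}
{"k":18,"q":[1.1482,-0.8553,-1.2568,0.2927],"dq":[2.6638,-4.6378,-3.1247,0.0026],"ee":[-0.4599,-0.4303,0.7559],"trq":[-12.9211,-3.8033,-1.0942,-0.3647]}
{"k":19,"q":[1.1753,-0.9023,-1.2877,0.2926],"dq":[2.7647,-4.7525,-3.0363,-0.0127],"ee":[-0.4574,-0.424,0.7504],"trq":[-13.6088,-3.9684,-1.2265,-0.3951]}
{"k":20,"q":[1.2034,-0.9503,-1.3175,0.2924],"dq":[2.8591,-4.8633,-2.9354,-0.0301],"ee":[-0.4548,-0.4176,0.7443],"trq":[-14.2586,-4.1492,-1.3425,-0.4256]}
{"k":21,"q":[1.2325,-0.9995,-1.3464,0.292],"dq":[2.9472,-4.9704,-2.8228,-0.053],"ee":[-0.4521,-0.4113,0.7377],"trq":[-14.8495,-4.3343,-1.4407,-0.4529]}
{"k":22,"q":[1.2623,-1.0497,-1.374,0.2913],"dq":[3.0291,-5.0742,-2.699,-0.0791],"ee":[-0.4492,-0.4051,0.7306],"trq":[-15.3721,-4.5164,-1.52,-0.4787]}
{"k":23,"q":[1.293,-1.101,-1.4003,0.2904],"dq":[3.1048,-5.1751,-2.5645,-0.1053],"ee":[-0.4461,-0.399,0.723],"trq":[-15.8212,-4.6893,-1.5797,-0.505]}
{"k":24,"q":[1.3244,-1.1532,-1.4252,0.2892],"dq":[3.1744,-5.273,-2.4199,-0.1302],"ee":[-0.4427,-0.393,0.715],"trq":[-16.1919,-4.8465,-1.6189,-0.5326]}
{"k":25,"q":[1.3565,-1.2064,-1.4487,0.2878],"dq":[3.2379,-5.3677,-2.2658,-0.1533],"ee":[-0.439,-0.3872,0.7065],"trq":[-16.48,-4.9816,-1.6371,-0.5613]}
{"k":26,"q":[1.3891,-1.2606,-1.4705,0.2862],"dq":[3.2953,-5.4588,-2.1032,-0.1742],"ee":[-0.435,-0.3815,0.6977],"trq":[-16.6833,-5.0886,-1.6337,-0.5907]}
{"k":27,"q":[1.4224,-1.3156,-1.4907,0.2843],"dq":[3.3467,-5.5456,-1.9331,-0.1927],"ee":[-0.4306,-0.376,0.6884],"trq":[-16.8017,-5.1621,-1.6083,-0.6204]}
{"k":28,"q":[1.4561,-1.3715,-1.5092,0.2823],"dq":[3.392,-5.6276,-1.7567,-0.2085],"ee":[-0.4258,-0.3708,0.6788],"trq":[-16.8367,-5.1972,-1.5606,-0.6499]}
{"k":29,"q":[1.4902,-1.4281,-1.5258,0.2801],"dq":[3.4313,-5.7038,-1.5752,-0.2215],"ee":[-0.4206,-0.3657,0.6689],"trq":[-16.792,-5.1898,-1.4905,-0.6785]}
{"k":30,"q":[1.5247,-1.4855,-1.5406,0.2778],"dq":[3.4646,-5.7733,-1.3902,-0.2314],"ee":[-0.4149,-0.3609,0.6587],"trq":[-16.6726,-5.1363,-1.3982,-0.7057]}
{"k":31,"q":[1.5595,-1.5436,-1.5536,0.2755],"dq":[3.4917,-5.8353,-1.2031,-0.2381],"ee":[-0.4087,-0.3564,0.6482],"trq":[-16.4854,-5.0338,-1.2839,-0.7308]}
{"k":32,"q":[1.5945,-1.6022,-1.5647,0.273],"dq":[3.5127,-5.8888,-1.0156,-0.2415],"ee":[-0.402,-0.3522,0.6375],"trq":[-16.2381,-4.88,-1.1483,-0.7531]}
{"k":33,"q":[1.6297,-1.6613,-1.5739,0.2706],"dq":[3.5275,-5.9329,-0.8294,-0.2415],"ee":[-0.3947,-0.3482,0.6265],"trq":[-15.9399,-4.6737,-0.9923,-0.772]}
{"k":34,"q":[1.665,-1.7208,-1.5813,0.2681],"dq":[3.5361,-5.9668,-0.6462,-0.2382],"ee":[-0.3869,-0.3446,0.6153]}


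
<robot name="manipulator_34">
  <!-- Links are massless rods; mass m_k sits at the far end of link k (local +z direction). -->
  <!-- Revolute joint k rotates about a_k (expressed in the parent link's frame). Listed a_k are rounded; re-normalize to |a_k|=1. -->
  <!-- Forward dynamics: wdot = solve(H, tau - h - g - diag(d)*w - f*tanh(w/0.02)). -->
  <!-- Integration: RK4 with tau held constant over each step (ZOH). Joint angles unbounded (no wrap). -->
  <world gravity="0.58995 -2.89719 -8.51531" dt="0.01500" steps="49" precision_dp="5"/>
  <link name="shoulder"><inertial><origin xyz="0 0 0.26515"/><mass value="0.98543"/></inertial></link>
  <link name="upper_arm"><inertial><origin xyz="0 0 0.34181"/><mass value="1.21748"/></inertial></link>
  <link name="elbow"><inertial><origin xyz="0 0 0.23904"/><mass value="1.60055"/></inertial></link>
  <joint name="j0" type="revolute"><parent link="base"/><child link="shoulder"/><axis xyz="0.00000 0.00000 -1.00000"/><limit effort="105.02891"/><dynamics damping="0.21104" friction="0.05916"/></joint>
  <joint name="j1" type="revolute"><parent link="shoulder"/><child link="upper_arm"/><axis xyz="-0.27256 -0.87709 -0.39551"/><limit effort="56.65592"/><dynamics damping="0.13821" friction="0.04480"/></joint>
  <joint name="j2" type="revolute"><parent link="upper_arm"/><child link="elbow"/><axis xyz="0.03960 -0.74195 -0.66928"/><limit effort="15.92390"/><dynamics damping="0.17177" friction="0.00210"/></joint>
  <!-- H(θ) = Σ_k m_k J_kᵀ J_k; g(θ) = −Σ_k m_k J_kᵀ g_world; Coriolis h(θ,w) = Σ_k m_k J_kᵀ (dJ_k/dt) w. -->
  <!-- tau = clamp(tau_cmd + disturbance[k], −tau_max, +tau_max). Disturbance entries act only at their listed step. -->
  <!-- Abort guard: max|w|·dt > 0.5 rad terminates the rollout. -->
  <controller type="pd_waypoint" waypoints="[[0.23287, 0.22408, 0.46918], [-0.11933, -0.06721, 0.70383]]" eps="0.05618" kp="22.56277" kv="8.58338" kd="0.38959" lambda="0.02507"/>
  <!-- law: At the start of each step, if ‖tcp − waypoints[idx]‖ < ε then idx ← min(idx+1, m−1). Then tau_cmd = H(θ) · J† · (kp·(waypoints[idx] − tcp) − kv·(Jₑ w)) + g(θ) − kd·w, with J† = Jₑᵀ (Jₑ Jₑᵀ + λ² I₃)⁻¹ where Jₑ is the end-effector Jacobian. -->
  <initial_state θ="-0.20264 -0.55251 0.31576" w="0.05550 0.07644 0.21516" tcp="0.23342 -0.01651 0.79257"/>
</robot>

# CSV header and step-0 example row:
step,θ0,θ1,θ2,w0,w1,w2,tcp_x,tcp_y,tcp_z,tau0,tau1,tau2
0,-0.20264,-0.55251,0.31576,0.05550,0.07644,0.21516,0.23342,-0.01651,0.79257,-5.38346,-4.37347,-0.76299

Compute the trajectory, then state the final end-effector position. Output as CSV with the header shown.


step,θ0,θ1,θ2,w0,w1,w2,tcp_x,tcp_y,tcp_z,tau0,tau1,tau2
1,-0.20590,-0.55592,0.33084,-0.47381,-0.51210,1.71951,0.23264,-0.01627,0.79251,-4.74936,-3.29958,-1.14252
2,-0.21533,-0.56563,0.35905,-0.77704,-0.77860,2.02248,0.23282,-0.01483,0.79166,-4.26150,-2.25344,-0.98263
3,-0.22850,-0.57867,0.38974,-0.97354,-0.95856,2.06297,0.23421,-0.01235,0.79014,-3.88047,-1.27075,-0.73653
4,-0.24407,-0.59413,0.42051,-1.09815,-1.10242,2.03793,0.23670,-0.00901,0.78804,-3.58532,-0.36086,-0.49475
5,-0.26110,-0.61156,0.45075,-1.16870,-1.22265,1.99244,0.24013,-0.00498,0.78543,-3.35915,0.47522,-0.27422
6,-0.27888,-0.63066,0.48024,-1.19861,-1.32335,1.93844,0.24434,-0.00037,0.78233,-3.18757,1.23912,-0.07646
7,-0.29688,-0.65113,0.50887,-1.19890,-1.40666,1.88018,0.24917,0.00471,0.77881,-3.05855,1.93374,0.10013
8,-0.31473,-0.67273,0.53662,-1.17848,-1.47430,1.81990,0.25447,0.01019,0.77490,-2.96234,2.56282,0.25755
9,-0.33216,-0.69524,0.56345,-1.14426,-1.52782,1.75911,0.26013,0.01600,0.77064,-2.89119,3.13064,0.39772
10,-0.34901,-0.71846,0.58938,-1.10147,-1.56872,1.69897,0.26604,0.02208,0.76605,-2.83904,3.64176,0.52235
11,-0.36517,-0.74221,0.61441,-1.05390,-1.59842,1.64036,0.27208,0.02839,0.76119,-2.80122,4.10082,0.63299
12,-0.38061,-0.76633,0.63858,-1.00421,-1.61827,1.58394,0.27819,0.03489,0.75607,-2.77413,4.51236,0.73101
13,-0.39530,-0.79068,0.66192,-0.95425,-1.62951,1.53015,0.28429,0.04153,0.75073,-2.75504,4.88074,0.81770
14,-0.40925,-0.81515,0.68448,-0.90524,-1.63326,1.47931,0.29031,0.04828,0.74521,-2.74186,5.21002,0.89419
15,-0.42247,-0.83962,0.70629,-0.85794,-1.63054,1.43156,0.29621,0.05511,0.73952,-2.73301,5.50400,0.96153
16,-0.43500,-0.86401,0.72742,-0.81278,-1.62228,1.38698,0.30194,0.06198,0.73371,-2.72730,5.76614,1.02068
17,-0.44687,-0.88824,0.74790,-0.77001,-1.60929,1.34554,0.30747,0.06888,0.72778,-2.72382,5.99960,1.07250
18,-0.45812,-0.91225,0.76778,-0.72970,-1.59229,1.30717,0.31277,0.07577,0.72178,-2.72189,6.20723,1.11776
19,-0.46878,-0.93597,0.78711,-0.69181,-1.57192,1.27176,0.31783,0.08263,0.71572,-2.72099,6.39164,1.15719
20,-0.47889,-0.95937,0.80593,-0.65629,-1.54874,1.23915,0.32263,0.08944,0.70962,-2.72076,6.55513,1.19140
21,-0.48848,-0.98241,0.82428,-0.62299,-1.52325,1.20918,0.32715,0.09619,0.70351,-2.72090,6.69982,1.22097
22,-0.49759,-1.00504,0.84219,-0.59177,-1.49587,1.18169,0.33139,0.10285,0.69740,-2.72124,6.82758,1.24642
23,-0.50625,-1.02726,0.85972,-0.56250,-1.46699,1.15649,0.33536,0.10941,0.69132,-2.72161,6.94010,1.26819
24,-0.51448,-1.04904,0.87688,-0.53501,-1.43694,1.13342,0.33904,0.11586,0.68527,-2.72194,7.03892,1.28670
25,-0.52231,-1.07035,0.89371,-0.50916,-1.40600,1.11229,0.34244,0.12218,0.67927,-2.72215,7.12540,1.30232
26,-0.52977,-1.09120,0.91024,-0.48481,-1.37441,1.09295,0.34558,0.12837,0.67334,-2.72222,7.20076,1.31535
27,-0.53687,-1.11157,0.92650,-0.46183,-1.34240,1.07524,0.34844,0.13443,0.66749,-2.72213,7.26612,1.32611
28,-0.54363,-1.13146,0.94250,-0.44009,-1.31015,1.05901,0.35105,0.14033,0.66172,-2.72188,7.32248,1.33483
29,-0.55008,-1.15087,0.95826,-0.41948,-1.27782,1.04412,0.35341,0.14608,0.65605,-2.72148,7.37074,1.34176
30,-0.55622,-1.16979,0.97381,-0.39990,-1.24554,1.03044,0.35553,0.15167,0.65049,-2.72094,7.41170,1.34708
31,-0.56208,-1.18823,0.98917,-0.38126,-1.21343,1.01785,0.35741,0.15710,0.64503,-2.72028,7.44610,1.35099
32,-0.56766,-1.20619,1.00434,-0.36347,-1.18160,1.00625,0.35908,0.16237,0.63969,-2.71952,7.47459,1.35365
33,-0.57299,-1.22368,1.01935,-0.34646,-1.15011,0.99552,0.36054,0.16747,0.63447,-2.71869,7.49777,1.35519
34,-0.57806,-1.24069,1.03420,-0.33017,-1.11906,0.98557,0.36180,0.17241,0.62938,-2.71780,7.51618,1.35574
35,-0.58290,-1.25725,1.04891,-0.31452,-1.08848,0.97632,0.36288,0.17718,0.62442,-2.71687,7.53029,1.35541
36,-0.58750,-1.27335,1.06349,-0.29946,-1.05843,0.96770,0.36378,0.18179,0.61958,-2.71593,7.54056,1.35430
37,-0.59188,-1.28900,1.07794,-0.28496,-1.02894,0.95962,0.36451,0.18623,0.61488,-2.71499,7.54736,1.35250
38,-0.59605,-1.30422,1.09227,-0.27096,-1.00006,0.95202,0.36509,0.19051,0.61030,-2.71406,7.55107,1.35009
39,-0.60002,-1.31900,1.10649,-0.25742,-0.97179,0.94484,0.36552,0.19463,0.60587,-2.71316,7.55200,1.34713
40,-0.60378,-1.33337,1.12061,-0.24431,-0.94416,0.93804,0.36581,0.19859,0.60156,-2.71230,7.55044,1.34369
41,-0.60735,-1.34733,1.13463,-0.23161,-0.91717,0.93155,0.36598,0.20240,0.59738,-2.71149,7.54665,1.33982
42,-0.61073,-1.36089,1.14855,-0.21928,-0.89085,0.92535,0.36603,0.20605,0.59334,-2.71073,7.54087,1.33556
43,-0.61393,-1.37406,1.16239,-0.20730,-0.86518,0.91938,0.36597,0.20955,0.58943,-2.71003,7.53332,1.33095
44,-0.61695,-1.38685,1.17613,-0.19565,-0.84017,0.91362,0.36581,0.21290,0.58564,-2.70940,7.52418,1.32604
45,-0.61980,-1.39926,1.18979,-0.18431,-0.81582,0.90803,0.36556,0.21611,0.58198,-2.70883,7.51363,1.32086
46,-0.62248,-1.41132,1.20337,-0.17326,-0.79212,0.90259,0.36522,0.21918,0.57844,-2.70832,7.50183,1.31543
47,-0.62500,-1.42303,1.21686,-0.16249,-0.76906,0.89726,0.36480,0.22212,0.57503,-2.70788,7.48892,1.30978
48,-0.62736,-1.43440,1.23028,-0.15199,-0.74664,0.89203,0.36431,0.22492,0.57173,-2.70751,7.47502,1.30393
49,-0.62956,-1.44543,1.24362,-0.14175,-0.72485,0.88689,0.36375,0.22759,0.56855,,,
# final tcp position (m): 0.36375 0.22759 0.56855


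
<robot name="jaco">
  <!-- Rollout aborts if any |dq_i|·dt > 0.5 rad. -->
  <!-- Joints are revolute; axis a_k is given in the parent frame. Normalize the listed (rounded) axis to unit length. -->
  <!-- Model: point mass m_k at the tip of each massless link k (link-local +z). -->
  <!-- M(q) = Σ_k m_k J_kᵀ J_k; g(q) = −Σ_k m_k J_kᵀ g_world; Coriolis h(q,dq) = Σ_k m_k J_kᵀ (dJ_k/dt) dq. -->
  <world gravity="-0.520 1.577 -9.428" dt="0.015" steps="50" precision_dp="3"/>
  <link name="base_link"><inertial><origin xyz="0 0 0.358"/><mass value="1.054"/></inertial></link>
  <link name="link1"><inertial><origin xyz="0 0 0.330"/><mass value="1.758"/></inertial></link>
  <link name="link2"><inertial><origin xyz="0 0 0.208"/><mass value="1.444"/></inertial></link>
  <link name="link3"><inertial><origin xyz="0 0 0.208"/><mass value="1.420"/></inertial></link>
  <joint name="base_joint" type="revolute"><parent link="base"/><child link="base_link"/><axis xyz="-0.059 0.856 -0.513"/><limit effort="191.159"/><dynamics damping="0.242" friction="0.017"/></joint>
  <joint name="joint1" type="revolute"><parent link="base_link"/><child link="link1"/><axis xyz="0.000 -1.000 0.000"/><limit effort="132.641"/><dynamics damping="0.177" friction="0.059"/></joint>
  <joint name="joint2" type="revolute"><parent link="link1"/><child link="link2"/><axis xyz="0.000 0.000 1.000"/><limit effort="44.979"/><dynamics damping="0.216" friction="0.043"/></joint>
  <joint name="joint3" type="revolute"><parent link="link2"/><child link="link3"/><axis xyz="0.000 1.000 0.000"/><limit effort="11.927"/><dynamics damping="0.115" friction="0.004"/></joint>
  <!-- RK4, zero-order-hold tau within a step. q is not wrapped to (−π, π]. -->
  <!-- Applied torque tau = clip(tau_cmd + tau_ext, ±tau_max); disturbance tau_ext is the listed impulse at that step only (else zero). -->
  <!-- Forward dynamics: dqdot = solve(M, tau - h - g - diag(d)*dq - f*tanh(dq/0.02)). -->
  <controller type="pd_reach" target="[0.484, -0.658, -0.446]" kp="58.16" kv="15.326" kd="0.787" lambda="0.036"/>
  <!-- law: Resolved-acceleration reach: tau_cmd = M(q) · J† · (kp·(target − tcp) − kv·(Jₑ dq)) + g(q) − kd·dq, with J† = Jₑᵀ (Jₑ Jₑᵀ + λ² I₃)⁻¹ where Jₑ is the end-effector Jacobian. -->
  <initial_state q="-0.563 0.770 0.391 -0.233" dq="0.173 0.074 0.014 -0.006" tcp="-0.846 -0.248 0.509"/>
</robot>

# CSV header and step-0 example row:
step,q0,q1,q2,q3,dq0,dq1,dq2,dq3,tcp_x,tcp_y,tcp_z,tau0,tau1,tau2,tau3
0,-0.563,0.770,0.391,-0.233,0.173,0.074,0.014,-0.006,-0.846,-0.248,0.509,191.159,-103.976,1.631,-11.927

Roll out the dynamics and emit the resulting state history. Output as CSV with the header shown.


step,q0,q1,q2,q3,dq0,dq1,dq2,dq3,tcp_x,tcp_y,tcp_z,tau0,tau1,tau2,tau3
1,-0.547,0.768,0.402,-0.321,1.834,-0.412,0.369,-11.531,-0.839,-0.249,0.505,133.485,-68.225,1.929,-4.884
2,-0.511,0.766,0.429,-0.525,2.959,0.010,1.873,-15.569,-0.819,-0.249,0.496,39.374,-17.465,2.092,-2.625
3,-0.464,0.771,0.465,-0.756,3.274,0.676,2.671,-15.120,-0.787,-0.246,0.485,-19.575,13.884,2.622,-3.178
4,-0.416,0.786,0.510,-0.973,3.171,1.329,3.286,-13.928,-0.749,-0.241,0.473,-50.064,29.506,2.677,-2.994
5,-0.371,0.810,0.562,-1.174,2.817,1.877,3.710,-12.969,-0.708,-0.237,0.460,-66.212,37.100,2.403,-1.875
6,-0.332,0.842,0.621,-1.362,2.289,2.345,4.064,-12.297,-0.666,-0.233,0.444,-76.371,41.438,1.892,-0.258
7,-0.303,0.880,0.684,-1.543,1.622,2.763,4.406,-11.829,-0.625,-0.230,0.427,-85.166,45.239,1.245,1.510
8,-0.285,0.924,0.752,-1.717,0.818,3.147,4.775,-11.489,-0.585,-0.228,0.408,-95.687,50.403,0.523,3.222
9,-0.279,0.974,0.827,-1.887,-0.145,3.502,5.208,-11.235,-0.548,-0.226,0.388,-110.903,58.895,-0.261,4.793
10,-0.290,1.029,0.909,-2.054,-1.313,3.822,5.777,-11.069,-0.516,-0.224,0.366,-134.825,73.793,-1.171,6.240
11,-0.321,1.089,1.002,-2.219,-2.775,4.116,6.673,-11.067,-0.489,-0.222,0.342,-171.459,100.832,-2.427,7.694
12,-0.376,1.154,1.115,-2.387,-4.605,4.520,8.470,-11.287,-0.471,-0.219,0.315,-177.779,132.641,-4.609,9.176
13,-0.455,1.233,1.265,-2.549,-6.059,5.822,11.556,-10.425,-0.461,-0.218,0.280,123.335,35.221,-6.987,9.070
14,-0.522,1.347,1.391,-2.642,-3.023,9.159,4.452,-2.200,-0.456,-0.219,0.230,191.159,-52.454,-0.186,2.840
15,-0.552,1.489,1.412,-2.635,-0.994,9.897,-1.162,3.187,-0.441,-0.225,0.172,191.159,-53.283,4.188,-2.131
16,-0.552,1.646,1.410,-2.556,1.148,10.936,0.823,7.380,-0.416,-0.234,0.118,151.615,-29.133,1.992,-6.289
17,-0.521,1.817,1.430,-2.427,3.081,11.923,1.811,9.914,-0.385,-0.242,0.070,76.637,9.162,1.171,-8.555
18,-0.468,2.003,1.474,-2.277,4.011,12.819,3.966,10.100,-0.351,-0.247,0.025,-74.322,28.365,-0.295,-8.235
19,-0.433,2.186,1.552,-2.165,0.367,11.628,6.483,4.943,-0.313,-0.248,-0.017,-80.616,-30.533,-1.599,-3.986
20,-0.471,2.336,1.643,-2.127,-5.577,8.248,5.787,0.125,-0.269,-0.249,-0.056,-25.582,-73.650,-0.307,-0.830
21,-0.591,2.429,1.707,-2.137,-10.469,4.188,2.744,-1.212,-0.219,-0.254,-0.091,12.708,-78.714,2.367,-1.193
22,-0.769,2.465,1.727,-2.148,-13.029,0.547,-0.011,-0.238,-0.169,-0.265,-0.124,27.710,-60.222,3.960,-3.517
23,-0.970,2.452,1.719,-2.142,-13.579,-2.176,-1.084,1.013,-0.120,-0.281,-0.153,30.049,-36.065,3.612,-5.489
24,-1.169,2.406,1.703,-2.121,-12.943,-3.994,-1.130,1.644,-0.074,-0.300,-0.178,29.159,-14.908,2.402,-6.260
25,-1.354,2.338,1.688,-2.094,-11.729,-5.036,-0.861,1.849,-0.033,-0.321,-0.200,29.166,0.228,1.197,-6.256
26,-1.519,2.259,1.677,-2.065,-10.287,-5.459,-0.545,1.994,0.005,-0.344,-0.217,30.175,9.317,0.262,-6.023
27,-1.662,2.177,1.671,-2.033,-8.821,-5.431,-0.260,2.227,0.040,-0.367,-0.232,30.948,13.760,-0.392,-5.792
28,-1.784,2.098,1.669,-1.997,-7.450,-5.112,-0.037,2.525,0.072,-0.390,-0.244,30.524,15.151,-0.807,-5.574
29,-1.887,2.024,1.669,-1.957,-6.233,-4.640,0.088,2.808,0.101,-0.412,-0.254,28.722,14.683,-0.999,-5.319
30,-1.972,1.959,1.671,-1.913,-5.194,-4.110,0.158,3.013,0.127,-0.432,-0.262,25.743,13.389,-1.072,-4.996
31,-2.043,1.901,1.674,-1.867,-4.332,-3.590,0.193,3.116,0.151,-0.451,-0.269,22.093,11.863,-1.080,-4.612
32,-2.103,1.850,1.677,-1.821,-3.630,-3.114,0.207,3.126,0.173,-0.467,-0.275,18.274,10.397,-1.055,-4.201
33,-2.153,1.807,1.680,-1.774,-3.066,-2.697,0.211,3.066,0.192,-0.482,-0.281,14.632,9.115,-1.018,-3.798
34,-2.196,1.769,1.683,-1.729,-2.616,-2.342,0.212,2.964,0.209,-0.495,-0.286,11.358,8.044,-0.979,-3.433
35,-2.232,1.736,1.686,-1.685,-2.257,-2.045,0.213,2.840,0.225,-0.507,-0.290,8.524,7.168,-0.944,-3.119
36,-2.264,1.707,1.689,-1.644,-1.970,-1.798,0.214,2.710,0.239,-0.517,-0.295,6.132,6.455,-0.913,-2.861
37,-2.292,1.682,1.693,-1.604,-1.740,-1.594,0.215,2.581,0.252,-0.526,-0.299,4.148,5.873,-0.886,-2.658
38,-2.317,1.659,1.696,-1.566,-1.556,-1.426,0.216,2.458,0.264,-0.534,-0.303,2.519,5.396,-0.862,-2.502
39,-2.339,1.639,1.699,-1.530,-1.406,-1.288,0.217,2.344,0.274,-0.541,-0.307,1.191,5.003,-0.842,-2.387
40,-2.359,1.620,1.702,-1.496,-1.284,-1.175,0.217,2.239,0.284,-0.548,-0.310,0.110,4.676,-0.824,-2.305
41,-2.378,1.603,1.706,-1.463,-1.183,-1.080,0.217,2.142,0.294,-0.554,-0.314,-0.771,4.403,-0.808,-2.249
42,-2.395,1.588,1.709,-1.432,-1.099,-1.002,0.215,2.053,0.302,-0.560,-0.317,-1.493,4.176,-0.794,-2.212
43,-2.411,1.573,1.712,-1.401,-1.028,-0.936,0.212,1.971,0.311,-0.565,-0.320,-2.089,3.986,-0.782,-2.191
44,-2.426,1.559,1.715,-1.372,-0.967,-0.880,0.208,1.895,0.318,-0.570,-0.323,-2.587,3.829,-0.771,-2.181
45,-2.440,1.547,1.718,-1.344,-0.914,-0.833,0.203,1.825,0.326,-0.574,-0.326,-3.008,3.698,-0.761,-2.179
46,-2.453,1.534,1.721,-1.318,-0.867,-0.792,0.198,1.758,0.333,-0.578,-0.329,-3.371,3.590,-0.753,-2.182
47,-2.466,1.523,1.724,-1.292,-0.825,-0.756,0.193,1.696,0.339,-0.582,-0.332,-3.689,3.503,-0.746,-2.190
48,-2.478,1.512,1.727,-1.267,-0.788,-0.724,0.187,1.637,0.346,-0.586,-0.335,-3.972,3.432,-0.740,-2.201
49,-2.490,1.501,1.730,-1.243,-0.753,-0.695,0.180,1.582,0.352,-0.590,-0.338,-4.228,3.375,-0.735,-2.213
50,-2.501,1.491,1.733,-1.219,-0.720,-0.669,0.174,1.529,0.358,-0.593,-0.340,,,,
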